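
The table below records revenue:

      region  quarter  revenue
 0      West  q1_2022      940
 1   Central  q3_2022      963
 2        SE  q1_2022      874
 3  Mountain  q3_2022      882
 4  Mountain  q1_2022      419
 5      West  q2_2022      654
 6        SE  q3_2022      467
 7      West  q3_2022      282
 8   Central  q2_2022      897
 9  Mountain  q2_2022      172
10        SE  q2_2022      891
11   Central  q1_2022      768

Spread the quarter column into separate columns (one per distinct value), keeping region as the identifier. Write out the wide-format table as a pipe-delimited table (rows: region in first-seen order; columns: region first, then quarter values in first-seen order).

| region | q1_2022 | q3_2022 | q2_2022 |
| West | 940 | 282 | 654 |
| Central | 768 | 963 | 897 |
| SE | 874 | 467 | 891 |
| Mountain | 419 | 882 | 172 |

Columns: region plus the 3 distinct quarter values (q1_2022, q3_2022, q2_2022).
For example, row West column q1_2022 takes revenue=940 from the long row (West, q1_2022).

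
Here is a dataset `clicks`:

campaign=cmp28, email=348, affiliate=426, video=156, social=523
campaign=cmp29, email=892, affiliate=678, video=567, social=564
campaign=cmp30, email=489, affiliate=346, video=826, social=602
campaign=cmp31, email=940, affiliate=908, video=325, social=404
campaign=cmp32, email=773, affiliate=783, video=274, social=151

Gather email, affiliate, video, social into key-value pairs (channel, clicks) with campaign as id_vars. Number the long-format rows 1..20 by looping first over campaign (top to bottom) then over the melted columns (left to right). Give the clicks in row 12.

602

20 rows total (5 × 4). Row 12: index ⌊(12-1)/4⌋ = 2 into campaign → cmp30; (12-1) mod 4 = 3 into the melted columns → social.
So row 12 is (cmp30, social, 602); clicks = 602.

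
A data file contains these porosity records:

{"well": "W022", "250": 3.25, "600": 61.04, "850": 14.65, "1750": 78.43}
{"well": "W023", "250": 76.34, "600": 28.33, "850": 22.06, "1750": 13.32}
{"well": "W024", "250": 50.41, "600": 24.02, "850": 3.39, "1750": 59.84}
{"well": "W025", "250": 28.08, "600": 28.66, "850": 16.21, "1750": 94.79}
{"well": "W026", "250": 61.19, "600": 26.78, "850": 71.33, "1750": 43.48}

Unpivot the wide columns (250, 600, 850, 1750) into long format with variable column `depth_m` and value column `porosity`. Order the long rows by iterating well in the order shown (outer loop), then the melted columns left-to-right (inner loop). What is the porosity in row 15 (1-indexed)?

16.21

20 rows total (5 × 4). Row 15: index ⌊(15-1)/4⌋ = 3 into well → W025; (15-1) mod 4 = 2 into the melted columns → 850.
So row 15 is (W025, 850, 16.21); porosity = 16.21.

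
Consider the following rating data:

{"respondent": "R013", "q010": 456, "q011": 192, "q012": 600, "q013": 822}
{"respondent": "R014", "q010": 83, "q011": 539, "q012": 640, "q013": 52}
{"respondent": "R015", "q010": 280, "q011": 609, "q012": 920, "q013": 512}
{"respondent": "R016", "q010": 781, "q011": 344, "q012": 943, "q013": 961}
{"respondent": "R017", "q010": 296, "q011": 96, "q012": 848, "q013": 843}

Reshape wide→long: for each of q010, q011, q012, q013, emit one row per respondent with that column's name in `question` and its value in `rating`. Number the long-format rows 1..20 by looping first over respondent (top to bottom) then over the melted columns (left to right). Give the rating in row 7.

20 rows total (5 × 4). Row 7: index ⌊(7-1)/4⌋ = 1 into respondent → R014; (7-1) mod 4 = 2 into the melted columns → q012.
So row 7 is (R014, q012, 640); rating = 640.

640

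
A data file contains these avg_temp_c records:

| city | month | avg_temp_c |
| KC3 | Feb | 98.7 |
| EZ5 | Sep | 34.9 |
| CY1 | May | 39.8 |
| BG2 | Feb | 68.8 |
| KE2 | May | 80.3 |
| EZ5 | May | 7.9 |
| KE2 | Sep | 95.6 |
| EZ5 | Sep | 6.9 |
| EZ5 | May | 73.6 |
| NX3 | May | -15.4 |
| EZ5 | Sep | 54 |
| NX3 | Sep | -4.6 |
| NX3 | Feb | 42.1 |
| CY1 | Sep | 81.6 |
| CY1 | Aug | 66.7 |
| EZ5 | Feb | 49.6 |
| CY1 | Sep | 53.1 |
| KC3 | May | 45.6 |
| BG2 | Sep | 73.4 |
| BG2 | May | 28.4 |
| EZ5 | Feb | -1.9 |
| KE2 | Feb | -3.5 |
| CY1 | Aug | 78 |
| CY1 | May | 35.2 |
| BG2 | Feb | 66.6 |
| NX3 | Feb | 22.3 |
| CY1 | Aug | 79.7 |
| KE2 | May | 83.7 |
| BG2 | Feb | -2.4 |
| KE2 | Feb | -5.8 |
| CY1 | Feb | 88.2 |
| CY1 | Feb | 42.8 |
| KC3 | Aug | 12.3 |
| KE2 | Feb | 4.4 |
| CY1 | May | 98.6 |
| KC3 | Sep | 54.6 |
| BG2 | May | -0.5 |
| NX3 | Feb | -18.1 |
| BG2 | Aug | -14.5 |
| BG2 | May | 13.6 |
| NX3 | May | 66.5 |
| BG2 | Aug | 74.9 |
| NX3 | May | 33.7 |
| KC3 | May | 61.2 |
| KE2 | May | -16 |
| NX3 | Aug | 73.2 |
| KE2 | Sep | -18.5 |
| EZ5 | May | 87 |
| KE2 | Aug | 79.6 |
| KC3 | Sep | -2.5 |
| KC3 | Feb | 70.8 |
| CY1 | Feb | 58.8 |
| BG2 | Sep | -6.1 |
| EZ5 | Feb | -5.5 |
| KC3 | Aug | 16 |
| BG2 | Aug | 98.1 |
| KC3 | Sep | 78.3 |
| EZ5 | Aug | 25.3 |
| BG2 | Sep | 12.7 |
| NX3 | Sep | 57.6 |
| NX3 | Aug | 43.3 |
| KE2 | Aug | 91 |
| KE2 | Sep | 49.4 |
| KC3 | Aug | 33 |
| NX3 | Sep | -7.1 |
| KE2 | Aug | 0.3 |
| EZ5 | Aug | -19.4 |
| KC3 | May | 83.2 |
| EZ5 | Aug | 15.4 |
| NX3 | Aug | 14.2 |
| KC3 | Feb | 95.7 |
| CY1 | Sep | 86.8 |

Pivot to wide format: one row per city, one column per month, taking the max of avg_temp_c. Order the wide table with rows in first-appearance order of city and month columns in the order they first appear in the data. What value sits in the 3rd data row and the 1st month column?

88.2

With rows in first-appearance order of city, row 3 is city=CY1. month columns in first-appearance order: Feb, Sep, May, Aug; column 1 is Feb.
Long rows with city=CY1, month=Feb: max(88.2, 42.8, 58.8) = 88.2.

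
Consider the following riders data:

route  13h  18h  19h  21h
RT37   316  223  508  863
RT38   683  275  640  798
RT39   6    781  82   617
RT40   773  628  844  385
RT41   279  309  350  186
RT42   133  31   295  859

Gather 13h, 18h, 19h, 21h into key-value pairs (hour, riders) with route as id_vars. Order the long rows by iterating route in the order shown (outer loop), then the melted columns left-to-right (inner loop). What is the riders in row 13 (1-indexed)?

24 rows total (6 × 4). Row 13: index ⌊(13-1)/4⌋ = 3 into route → RT40; (13-1) mod 4 = 0 into the melted columns → 13h.
So row 13 is (RT40, 13h, 773); riders = 773.

773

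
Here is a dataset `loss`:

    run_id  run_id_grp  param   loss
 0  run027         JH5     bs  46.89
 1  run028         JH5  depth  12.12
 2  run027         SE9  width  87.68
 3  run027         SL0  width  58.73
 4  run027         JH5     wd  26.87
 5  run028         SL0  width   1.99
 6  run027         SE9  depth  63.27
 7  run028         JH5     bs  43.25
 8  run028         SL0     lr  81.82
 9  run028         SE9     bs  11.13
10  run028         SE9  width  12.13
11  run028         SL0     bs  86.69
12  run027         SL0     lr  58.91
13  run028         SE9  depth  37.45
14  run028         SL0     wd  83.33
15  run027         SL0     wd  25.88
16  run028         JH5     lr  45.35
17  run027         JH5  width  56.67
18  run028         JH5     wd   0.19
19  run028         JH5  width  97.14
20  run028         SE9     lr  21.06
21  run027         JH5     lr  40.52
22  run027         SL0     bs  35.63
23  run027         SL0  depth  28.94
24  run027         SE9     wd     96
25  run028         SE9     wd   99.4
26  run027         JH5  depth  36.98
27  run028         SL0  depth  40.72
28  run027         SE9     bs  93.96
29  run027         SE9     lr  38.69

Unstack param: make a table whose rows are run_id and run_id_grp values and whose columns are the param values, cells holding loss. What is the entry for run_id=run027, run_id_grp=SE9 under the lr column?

38.69

Wide layout: rows indexed by run_id and run_id_grp, columns are the 5 distinct param values (bs, depth, width, wd, lr).
Cell (run_id=run027, run_id_grp=SE9, param=lr) draws from the long row where run_id=run027, run_id_grp=SE9 and param=lr, which has loss=38.69.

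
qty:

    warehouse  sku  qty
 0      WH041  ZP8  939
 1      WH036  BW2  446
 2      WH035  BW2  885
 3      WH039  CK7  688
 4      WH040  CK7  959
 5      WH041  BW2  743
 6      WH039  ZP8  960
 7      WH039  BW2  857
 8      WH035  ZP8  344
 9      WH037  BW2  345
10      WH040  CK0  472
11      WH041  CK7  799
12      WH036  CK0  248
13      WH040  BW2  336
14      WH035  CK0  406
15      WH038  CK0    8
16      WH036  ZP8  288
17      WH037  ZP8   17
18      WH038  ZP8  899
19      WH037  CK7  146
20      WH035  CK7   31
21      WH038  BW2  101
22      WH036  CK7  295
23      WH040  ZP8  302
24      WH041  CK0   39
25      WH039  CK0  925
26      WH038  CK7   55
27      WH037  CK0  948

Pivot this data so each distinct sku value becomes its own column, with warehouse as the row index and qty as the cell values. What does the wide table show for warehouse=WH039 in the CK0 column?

925

Wide layout: rows indexed by warehouse, columns are the 4 distinct sku values (ZP8, BW2, CK7, CK0).
Cell (warehouse=WH039, sku=CK0) draws from the long row where warehouse=WH039 and sku=CK0, which has qty=925.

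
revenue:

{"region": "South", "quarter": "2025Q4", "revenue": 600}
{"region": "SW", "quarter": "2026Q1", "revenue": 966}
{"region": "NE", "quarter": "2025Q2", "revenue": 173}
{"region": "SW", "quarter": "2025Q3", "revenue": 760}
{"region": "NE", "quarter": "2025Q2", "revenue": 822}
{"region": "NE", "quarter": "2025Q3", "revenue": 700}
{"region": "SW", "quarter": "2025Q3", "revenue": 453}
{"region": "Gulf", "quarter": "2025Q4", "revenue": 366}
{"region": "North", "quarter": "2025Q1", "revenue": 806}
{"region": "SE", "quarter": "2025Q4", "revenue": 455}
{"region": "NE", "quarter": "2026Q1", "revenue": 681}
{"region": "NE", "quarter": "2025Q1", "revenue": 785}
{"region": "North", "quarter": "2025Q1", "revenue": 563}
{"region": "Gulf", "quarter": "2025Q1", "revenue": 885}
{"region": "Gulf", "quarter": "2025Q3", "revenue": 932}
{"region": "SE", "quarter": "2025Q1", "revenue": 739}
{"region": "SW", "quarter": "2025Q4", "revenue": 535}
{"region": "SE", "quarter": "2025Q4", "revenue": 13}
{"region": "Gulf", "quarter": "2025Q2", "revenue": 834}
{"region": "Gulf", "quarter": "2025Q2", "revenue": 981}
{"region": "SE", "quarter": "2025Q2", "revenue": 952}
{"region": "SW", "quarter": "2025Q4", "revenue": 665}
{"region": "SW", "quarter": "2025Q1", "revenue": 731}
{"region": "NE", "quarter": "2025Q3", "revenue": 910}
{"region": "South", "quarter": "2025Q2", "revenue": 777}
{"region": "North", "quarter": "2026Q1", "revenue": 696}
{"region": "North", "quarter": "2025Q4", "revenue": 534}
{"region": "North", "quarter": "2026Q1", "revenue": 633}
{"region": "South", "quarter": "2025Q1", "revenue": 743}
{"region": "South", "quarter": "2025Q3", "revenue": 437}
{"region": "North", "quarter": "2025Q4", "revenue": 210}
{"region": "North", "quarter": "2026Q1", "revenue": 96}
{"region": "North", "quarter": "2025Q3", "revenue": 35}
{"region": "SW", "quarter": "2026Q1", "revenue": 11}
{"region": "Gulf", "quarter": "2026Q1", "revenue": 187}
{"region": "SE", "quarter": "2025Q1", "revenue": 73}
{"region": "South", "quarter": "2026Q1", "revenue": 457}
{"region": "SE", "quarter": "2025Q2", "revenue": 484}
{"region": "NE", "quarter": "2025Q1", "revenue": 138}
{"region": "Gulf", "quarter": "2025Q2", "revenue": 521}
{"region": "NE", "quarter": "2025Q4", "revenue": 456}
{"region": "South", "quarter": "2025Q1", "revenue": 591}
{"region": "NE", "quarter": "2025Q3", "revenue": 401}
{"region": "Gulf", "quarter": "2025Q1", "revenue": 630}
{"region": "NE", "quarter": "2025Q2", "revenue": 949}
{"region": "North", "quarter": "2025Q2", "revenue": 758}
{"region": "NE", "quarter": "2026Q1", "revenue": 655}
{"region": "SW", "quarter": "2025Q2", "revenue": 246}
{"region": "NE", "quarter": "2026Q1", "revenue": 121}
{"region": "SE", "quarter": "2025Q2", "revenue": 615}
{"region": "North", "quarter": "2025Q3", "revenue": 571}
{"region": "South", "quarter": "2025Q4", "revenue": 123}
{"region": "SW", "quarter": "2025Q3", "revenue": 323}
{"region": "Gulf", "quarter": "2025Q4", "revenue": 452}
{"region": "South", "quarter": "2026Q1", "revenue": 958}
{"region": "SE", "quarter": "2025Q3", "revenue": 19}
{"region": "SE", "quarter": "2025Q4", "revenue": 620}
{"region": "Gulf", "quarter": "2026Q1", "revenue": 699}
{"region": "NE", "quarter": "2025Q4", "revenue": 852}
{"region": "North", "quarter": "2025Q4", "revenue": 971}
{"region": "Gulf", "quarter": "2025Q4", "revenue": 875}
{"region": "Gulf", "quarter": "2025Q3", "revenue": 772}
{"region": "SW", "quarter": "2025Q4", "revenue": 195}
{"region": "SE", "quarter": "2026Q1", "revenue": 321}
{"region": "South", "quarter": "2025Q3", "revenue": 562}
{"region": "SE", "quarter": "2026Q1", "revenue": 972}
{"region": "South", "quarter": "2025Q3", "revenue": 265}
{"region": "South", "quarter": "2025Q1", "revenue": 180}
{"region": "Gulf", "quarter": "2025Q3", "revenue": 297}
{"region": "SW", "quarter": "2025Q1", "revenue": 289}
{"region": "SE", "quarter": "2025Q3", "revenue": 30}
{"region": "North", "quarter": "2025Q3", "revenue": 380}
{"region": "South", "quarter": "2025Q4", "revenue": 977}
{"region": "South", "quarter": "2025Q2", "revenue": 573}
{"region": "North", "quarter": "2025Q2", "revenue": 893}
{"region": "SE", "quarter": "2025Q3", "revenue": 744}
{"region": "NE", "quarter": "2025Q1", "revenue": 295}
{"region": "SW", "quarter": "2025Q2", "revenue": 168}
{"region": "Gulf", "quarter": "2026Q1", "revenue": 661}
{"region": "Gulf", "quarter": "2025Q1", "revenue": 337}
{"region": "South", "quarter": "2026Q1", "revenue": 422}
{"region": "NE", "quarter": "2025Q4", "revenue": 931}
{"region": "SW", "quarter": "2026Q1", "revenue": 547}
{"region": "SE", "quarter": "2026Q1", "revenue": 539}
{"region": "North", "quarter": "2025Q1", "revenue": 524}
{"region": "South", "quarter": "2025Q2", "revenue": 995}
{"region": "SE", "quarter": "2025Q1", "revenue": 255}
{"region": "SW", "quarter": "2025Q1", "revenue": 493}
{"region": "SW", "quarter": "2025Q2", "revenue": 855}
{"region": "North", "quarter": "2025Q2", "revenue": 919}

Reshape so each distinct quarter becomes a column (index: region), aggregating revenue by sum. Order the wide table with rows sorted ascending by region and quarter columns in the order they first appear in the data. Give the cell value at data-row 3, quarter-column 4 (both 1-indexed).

986

With rows sorted ascending by region, row 3 is region=North. quarter columns in first-appearance order: 2025Q4, 2026Q1, 2025Q2, 2025Q3, 2025Q1; column 4 is 2025Q3.
Long rows with region=North, quarter=2025Q3: 35 + 571 + 380 = 986.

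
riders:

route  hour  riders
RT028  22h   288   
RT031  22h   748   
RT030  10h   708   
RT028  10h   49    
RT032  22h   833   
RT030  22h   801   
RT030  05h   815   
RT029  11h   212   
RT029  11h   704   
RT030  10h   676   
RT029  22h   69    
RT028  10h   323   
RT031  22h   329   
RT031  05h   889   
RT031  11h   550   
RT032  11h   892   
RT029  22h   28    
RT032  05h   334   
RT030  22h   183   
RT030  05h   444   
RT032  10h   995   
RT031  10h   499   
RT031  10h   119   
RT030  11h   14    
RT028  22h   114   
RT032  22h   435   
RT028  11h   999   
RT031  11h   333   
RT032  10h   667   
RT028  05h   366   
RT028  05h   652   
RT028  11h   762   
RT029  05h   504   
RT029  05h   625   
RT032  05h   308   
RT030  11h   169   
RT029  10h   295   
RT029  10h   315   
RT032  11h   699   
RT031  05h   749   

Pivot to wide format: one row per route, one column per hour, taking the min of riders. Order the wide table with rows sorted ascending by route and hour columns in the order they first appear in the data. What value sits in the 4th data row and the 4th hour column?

333

With rows sorted ascending by route, row 4 is route=RT031. hour columns in first-appearance order: 22h, 10h, 05h, 11h; column 4 is 11h.
Long rows with route=RT031, hour=11h: min(550, 333) = 333.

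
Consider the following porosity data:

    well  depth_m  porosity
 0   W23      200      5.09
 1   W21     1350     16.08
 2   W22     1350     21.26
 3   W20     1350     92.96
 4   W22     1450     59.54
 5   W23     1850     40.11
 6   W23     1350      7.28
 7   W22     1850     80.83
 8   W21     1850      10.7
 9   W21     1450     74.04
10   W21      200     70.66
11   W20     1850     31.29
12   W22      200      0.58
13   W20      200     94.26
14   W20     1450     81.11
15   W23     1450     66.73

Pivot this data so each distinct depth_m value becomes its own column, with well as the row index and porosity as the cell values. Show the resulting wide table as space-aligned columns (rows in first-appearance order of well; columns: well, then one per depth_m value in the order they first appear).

well  200    1350   1450   1850 
W23   5.09   7.28   66.73  40.11
W21   70.66  16.08  74.04  10.7 
W22   0.58   21.26  59.54  80.83
W20   94.26  92.96  81.11  31.29

Columns: well plus the 4 distinct depth_m values (200, 1350, 1450, 1850).
For example, row W23 column 200 takes porosity=5.09 from the long row (W23, 200).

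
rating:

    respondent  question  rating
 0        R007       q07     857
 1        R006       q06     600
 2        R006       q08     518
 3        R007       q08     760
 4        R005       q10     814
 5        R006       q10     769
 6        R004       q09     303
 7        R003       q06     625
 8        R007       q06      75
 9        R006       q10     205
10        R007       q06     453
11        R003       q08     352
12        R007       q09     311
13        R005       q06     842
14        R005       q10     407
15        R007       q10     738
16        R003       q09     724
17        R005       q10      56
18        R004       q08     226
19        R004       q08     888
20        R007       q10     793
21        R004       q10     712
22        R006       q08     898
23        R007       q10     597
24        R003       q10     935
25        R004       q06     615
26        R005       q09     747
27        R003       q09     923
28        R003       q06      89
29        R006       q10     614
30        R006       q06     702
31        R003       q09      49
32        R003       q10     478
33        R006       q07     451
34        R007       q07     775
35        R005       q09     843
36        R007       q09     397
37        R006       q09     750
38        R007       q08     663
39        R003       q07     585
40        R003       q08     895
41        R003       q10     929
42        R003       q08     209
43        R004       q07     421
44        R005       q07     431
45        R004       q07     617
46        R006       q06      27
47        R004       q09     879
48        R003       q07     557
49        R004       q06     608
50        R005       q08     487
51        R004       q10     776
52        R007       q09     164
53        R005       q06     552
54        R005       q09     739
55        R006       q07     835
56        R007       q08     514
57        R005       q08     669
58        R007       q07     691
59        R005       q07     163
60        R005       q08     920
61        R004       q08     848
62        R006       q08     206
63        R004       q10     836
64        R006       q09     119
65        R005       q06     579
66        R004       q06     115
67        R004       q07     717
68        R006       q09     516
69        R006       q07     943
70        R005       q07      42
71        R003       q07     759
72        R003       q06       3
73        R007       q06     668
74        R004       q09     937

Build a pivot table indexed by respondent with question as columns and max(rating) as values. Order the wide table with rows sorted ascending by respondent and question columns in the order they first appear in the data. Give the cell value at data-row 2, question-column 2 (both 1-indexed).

615

With rows sorted ascending by respondent, row 2 is respondent=R004. question columns in first-appearance order: q07, q06, q08, q10, q09; column 2 is q06.
Long rows with respondent=R004, question=q06: max(615, 608, 115) = 615.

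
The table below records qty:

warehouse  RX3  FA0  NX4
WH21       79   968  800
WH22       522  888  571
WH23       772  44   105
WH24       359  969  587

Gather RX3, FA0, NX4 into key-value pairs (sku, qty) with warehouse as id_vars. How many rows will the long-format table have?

12

4 warehouse values × 3 melted columns = 12 rows.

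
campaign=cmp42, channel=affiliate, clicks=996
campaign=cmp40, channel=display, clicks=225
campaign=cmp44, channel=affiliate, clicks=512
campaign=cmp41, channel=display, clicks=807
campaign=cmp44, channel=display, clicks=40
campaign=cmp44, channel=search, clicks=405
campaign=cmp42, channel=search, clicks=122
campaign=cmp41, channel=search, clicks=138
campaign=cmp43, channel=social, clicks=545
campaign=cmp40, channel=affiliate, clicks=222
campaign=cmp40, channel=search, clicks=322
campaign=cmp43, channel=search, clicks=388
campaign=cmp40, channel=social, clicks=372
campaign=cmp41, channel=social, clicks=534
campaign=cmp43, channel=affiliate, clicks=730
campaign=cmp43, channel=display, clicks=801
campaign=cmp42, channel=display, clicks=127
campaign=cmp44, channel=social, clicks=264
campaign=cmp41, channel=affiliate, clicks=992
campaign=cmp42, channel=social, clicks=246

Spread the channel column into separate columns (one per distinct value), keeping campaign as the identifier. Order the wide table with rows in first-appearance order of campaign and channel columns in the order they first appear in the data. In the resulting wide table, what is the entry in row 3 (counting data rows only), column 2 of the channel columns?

40

With rows in first-appearance order of campaign, row 3 is campaign=cmp44. channel columns in first-appearance order: affiliate, display, search, social; column 2 is display.
Long rows with campaign=cmp44, channel=display: clicks = 40.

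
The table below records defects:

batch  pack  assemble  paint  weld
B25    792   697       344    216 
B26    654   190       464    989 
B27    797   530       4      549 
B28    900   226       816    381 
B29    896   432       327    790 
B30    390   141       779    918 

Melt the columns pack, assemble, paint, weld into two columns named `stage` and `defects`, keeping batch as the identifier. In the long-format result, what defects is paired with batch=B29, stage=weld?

Unpivoting turns each (batch, wide-column) pair into one long row.
The wide cell at row B29, column weld holds 790, so the long row (B29, weld) has defects=790.

790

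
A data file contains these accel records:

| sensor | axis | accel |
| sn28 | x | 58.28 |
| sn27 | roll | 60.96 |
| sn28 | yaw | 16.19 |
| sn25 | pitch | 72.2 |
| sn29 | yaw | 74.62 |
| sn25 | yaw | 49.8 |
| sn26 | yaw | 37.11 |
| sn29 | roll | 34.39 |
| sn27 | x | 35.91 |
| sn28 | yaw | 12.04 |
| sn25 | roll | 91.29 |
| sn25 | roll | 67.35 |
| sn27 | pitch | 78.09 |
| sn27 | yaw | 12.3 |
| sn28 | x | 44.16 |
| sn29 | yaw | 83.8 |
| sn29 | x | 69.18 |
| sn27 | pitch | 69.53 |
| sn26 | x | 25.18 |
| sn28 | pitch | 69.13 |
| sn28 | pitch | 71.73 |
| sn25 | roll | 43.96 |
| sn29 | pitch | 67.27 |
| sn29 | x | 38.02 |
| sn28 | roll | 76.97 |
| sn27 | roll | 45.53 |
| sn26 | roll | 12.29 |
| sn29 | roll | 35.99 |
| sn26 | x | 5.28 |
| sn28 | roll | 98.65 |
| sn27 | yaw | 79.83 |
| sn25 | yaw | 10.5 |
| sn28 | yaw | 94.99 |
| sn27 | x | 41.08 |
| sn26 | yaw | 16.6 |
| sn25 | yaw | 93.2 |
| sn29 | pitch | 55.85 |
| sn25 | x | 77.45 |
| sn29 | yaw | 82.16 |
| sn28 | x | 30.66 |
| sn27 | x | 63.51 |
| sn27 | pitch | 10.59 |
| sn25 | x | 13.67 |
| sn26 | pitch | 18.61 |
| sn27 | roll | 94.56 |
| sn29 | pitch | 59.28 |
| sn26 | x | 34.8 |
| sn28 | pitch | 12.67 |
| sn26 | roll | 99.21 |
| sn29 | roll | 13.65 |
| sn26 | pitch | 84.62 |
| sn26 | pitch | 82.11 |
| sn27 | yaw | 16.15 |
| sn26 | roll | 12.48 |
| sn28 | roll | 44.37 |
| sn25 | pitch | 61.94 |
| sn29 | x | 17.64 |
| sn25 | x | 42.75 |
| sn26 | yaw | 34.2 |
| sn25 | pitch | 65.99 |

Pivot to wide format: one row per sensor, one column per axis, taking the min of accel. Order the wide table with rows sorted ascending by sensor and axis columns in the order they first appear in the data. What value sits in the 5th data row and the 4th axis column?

55.85

With rows sorted ascending by sensor, row 5 is sensor=sn29. axis columns in first-appearance order: x, roll, yaw, pitch; column 4 is pitch.
Long rows with sensor=sn29, axis=pitch: min(67.27, 55.85, 59.28) = 55.85.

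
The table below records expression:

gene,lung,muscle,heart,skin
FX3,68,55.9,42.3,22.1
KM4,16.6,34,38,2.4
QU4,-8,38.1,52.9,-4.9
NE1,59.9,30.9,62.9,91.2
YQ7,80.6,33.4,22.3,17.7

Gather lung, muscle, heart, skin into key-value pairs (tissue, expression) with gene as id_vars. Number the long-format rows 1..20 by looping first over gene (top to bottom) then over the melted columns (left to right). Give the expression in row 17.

20 rows total (5 × 4). Row 17: index ⌊(17-1)/4⌋ = 4 into gene → YQ7; (17-1) mod 4 = 0 into the melted columns → lung.
So row 17 is (YQ7, lung, 80.6); expression = 80.6.

80.6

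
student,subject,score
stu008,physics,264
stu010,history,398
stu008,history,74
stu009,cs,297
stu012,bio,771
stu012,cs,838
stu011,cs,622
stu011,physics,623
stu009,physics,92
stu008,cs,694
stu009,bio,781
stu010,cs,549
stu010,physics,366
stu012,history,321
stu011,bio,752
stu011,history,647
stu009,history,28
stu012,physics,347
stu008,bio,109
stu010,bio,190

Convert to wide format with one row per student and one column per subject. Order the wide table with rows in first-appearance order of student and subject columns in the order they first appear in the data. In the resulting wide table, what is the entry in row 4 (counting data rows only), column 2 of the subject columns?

With rows in first-appearance order of student, row 4 is student=stu012. subject columns in first-appearance order: physics, history, cs, bio; column 2 is history.
Long rows with student=stu012, subject=history: score = 321.

321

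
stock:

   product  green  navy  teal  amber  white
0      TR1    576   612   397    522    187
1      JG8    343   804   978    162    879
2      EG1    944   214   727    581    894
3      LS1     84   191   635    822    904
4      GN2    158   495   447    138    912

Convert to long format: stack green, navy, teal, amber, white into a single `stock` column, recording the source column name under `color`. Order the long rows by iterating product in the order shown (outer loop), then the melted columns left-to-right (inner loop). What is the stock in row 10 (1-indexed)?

25 rows total (5 × 5). Row 10: index ⌊(10-1)/5⌋ = 1 into product → JG8; (10-1) mod 5 = 4 into the melted columns → white.
So row 10 is (JG8, white, 879); stock = 879.

879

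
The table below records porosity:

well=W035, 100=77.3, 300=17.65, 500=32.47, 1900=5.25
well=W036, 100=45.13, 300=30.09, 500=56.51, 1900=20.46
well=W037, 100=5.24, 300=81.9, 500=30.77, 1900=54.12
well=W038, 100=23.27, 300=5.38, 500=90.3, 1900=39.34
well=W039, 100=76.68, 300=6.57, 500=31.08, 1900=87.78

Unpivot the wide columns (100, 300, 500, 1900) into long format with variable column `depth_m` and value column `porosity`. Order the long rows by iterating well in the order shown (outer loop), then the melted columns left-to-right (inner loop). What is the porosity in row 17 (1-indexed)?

20 rows total (5 × 4). Row 17: index ⌊(17-1)/4⌋ = 4 into well → W039; (17-1) mod 4 = 0 into the melted columns → 100.
So row 17 is (W039, 100, 76.68); porosity = 76.68.

76.68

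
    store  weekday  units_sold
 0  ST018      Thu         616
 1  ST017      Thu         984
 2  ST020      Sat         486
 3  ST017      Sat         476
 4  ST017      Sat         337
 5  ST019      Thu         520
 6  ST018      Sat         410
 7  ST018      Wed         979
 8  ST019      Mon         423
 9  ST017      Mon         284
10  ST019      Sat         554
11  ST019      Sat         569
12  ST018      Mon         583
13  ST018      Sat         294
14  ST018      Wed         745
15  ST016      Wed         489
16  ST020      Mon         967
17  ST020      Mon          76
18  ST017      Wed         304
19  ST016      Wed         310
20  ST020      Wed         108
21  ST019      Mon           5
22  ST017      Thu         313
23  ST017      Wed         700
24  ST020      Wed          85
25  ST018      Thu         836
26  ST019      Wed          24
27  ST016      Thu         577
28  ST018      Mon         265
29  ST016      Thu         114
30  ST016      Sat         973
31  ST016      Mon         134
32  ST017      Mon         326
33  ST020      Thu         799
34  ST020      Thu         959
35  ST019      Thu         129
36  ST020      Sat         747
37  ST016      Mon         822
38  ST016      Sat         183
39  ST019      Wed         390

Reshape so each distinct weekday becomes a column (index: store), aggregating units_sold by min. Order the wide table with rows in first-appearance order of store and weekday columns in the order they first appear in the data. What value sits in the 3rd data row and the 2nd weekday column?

486

With rows in first-appearance order of store, row 3 is store=ST020. weekday columns in first-appearance order: Thu, Sat, Wed, Mon; column 2 is Sat.
Long rows with store=ST020, weekday=Sat: min(486, 747) = 486.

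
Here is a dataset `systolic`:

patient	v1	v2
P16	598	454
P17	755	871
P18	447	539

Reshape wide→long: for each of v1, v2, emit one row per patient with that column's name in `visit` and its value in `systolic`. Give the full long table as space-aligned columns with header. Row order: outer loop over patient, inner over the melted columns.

Each (patient, column) pair becomes one row: 3 × 2 = 6 rows.
For example, (P16, v1) → systolic=598.

patient  visit  systolic
P16      v1     598     
P16      v2     454     
P17      v1     755     
P17      v2     871     
P18      v1     447     
P18      v2     539     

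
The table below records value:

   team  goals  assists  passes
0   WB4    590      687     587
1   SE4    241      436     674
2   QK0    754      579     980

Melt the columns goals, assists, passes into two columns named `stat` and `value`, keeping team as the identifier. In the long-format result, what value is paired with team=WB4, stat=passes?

Unpivoting turns each (team, wide-column) pair into one long row.
The wide cell at row WB4, column passes holds 587, so the long row (WB4, passes) has value=587.

587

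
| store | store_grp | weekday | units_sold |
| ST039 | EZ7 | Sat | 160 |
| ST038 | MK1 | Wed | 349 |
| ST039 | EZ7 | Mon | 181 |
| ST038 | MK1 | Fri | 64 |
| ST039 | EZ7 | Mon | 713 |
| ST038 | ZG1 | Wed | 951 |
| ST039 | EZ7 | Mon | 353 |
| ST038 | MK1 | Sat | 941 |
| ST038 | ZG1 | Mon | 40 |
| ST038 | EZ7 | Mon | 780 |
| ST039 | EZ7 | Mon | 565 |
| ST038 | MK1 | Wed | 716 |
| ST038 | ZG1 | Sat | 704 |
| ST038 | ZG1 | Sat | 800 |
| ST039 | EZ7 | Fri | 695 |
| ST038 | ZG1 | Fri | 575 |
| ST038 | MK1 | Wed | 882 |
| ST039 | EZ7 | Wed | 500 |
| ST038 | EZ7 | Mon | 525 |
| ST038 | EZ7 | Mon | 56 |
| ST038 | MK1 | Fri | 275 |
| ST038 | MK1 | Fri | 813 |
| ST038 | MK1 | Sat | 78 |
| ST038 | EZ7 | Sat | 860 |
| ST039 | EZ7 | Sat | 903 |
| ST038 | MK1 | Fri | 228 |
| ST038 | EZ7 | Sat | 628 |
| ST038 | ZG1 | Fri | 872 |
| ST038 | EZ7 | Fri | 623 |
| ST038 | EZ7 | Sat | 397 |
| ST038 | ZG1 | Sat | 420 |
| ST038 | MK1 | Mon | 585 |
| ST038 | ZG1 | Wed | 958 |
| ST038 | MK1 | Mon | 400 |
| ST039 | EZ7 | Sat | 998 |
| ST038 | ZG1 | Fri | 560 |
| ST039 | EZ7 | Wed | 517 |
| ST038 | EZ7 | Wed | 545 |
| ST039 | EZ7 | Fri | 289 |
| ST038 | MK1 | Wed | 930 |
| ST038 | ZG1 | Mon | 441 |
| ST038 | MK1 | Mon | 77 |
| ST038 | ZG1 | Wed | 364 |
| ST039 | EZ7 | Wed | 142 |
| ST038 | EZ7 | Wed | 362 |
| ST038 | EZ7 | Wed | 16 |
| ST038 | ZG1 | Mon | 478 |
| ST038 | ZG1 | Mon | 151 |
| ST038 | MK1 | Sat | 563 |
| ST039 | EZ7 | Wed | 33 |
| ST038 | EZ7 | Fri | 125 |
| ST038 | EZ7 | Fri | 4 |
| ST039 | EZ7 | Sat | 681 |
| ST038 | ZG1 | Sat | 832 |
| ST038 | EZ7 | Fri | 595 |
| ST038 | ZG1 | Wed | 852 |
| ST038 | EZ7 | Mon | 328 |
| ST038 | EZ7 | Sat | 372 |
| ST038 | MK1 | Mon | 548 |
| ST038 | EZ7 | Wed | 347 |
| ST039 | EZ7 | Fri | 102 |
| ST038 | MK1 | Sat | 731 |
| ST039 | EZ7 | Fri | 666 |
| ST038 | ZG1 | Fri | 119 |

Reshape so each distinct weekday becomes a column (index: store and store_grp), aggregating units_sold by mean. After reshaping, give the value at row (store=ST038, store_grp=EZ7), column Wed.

Rows with store=ST038, store_grp=EZ7 and weekday=Wed: units_sold values are 545, 362, 16, 347.
(545 + 362 + 16 + 347) / 4 = 317.50.

317.50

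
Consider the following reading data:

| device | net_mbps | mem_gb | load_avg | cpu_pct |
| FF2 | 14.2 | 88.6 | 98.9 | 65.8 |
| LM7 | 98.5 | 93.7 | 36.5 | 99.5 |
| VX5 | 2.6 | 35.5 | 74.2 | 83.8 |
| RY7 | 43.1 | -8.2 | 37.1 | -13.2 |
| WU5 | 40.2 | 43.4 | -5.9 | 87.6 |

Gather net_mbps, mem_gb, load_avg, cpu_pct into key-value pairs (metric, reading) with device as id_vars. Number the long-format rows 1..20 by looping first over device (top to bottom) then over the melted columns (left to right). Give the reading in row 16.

20 rows total (5 × 4). Row 16: index ⌊(16-1)/4⌋ = 3 into device → RY7; (16-1) mod 4 = 3 into the melted columns → cpu_pct.
So row 16 is (RY7, cpu_pct, -13.2); reading = -13.2.

-13.2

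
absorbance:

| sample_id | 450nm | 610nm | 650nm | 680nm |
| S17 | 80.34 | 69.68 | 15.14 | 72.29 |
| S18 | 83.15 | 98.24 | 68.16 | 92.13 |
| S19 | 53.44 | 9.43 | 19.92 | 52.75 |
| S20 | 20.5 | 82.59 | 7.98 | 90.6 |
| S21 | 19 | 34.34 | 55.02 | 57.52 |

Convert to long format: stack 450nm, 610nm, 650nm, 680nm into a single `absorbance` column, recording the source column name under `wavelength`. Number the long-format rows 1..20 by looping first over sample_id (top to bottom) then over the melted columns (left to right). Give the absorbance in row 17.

19

20 rows total (5 × 4). Row 17: index ⌊(17-1)/4⌋ = 4 into sample_id → S21; (17-1) mod 4 = 0 into the melted columns → 450nm.
So row 17 is (S21, 450nm, 19); absorbance = 19.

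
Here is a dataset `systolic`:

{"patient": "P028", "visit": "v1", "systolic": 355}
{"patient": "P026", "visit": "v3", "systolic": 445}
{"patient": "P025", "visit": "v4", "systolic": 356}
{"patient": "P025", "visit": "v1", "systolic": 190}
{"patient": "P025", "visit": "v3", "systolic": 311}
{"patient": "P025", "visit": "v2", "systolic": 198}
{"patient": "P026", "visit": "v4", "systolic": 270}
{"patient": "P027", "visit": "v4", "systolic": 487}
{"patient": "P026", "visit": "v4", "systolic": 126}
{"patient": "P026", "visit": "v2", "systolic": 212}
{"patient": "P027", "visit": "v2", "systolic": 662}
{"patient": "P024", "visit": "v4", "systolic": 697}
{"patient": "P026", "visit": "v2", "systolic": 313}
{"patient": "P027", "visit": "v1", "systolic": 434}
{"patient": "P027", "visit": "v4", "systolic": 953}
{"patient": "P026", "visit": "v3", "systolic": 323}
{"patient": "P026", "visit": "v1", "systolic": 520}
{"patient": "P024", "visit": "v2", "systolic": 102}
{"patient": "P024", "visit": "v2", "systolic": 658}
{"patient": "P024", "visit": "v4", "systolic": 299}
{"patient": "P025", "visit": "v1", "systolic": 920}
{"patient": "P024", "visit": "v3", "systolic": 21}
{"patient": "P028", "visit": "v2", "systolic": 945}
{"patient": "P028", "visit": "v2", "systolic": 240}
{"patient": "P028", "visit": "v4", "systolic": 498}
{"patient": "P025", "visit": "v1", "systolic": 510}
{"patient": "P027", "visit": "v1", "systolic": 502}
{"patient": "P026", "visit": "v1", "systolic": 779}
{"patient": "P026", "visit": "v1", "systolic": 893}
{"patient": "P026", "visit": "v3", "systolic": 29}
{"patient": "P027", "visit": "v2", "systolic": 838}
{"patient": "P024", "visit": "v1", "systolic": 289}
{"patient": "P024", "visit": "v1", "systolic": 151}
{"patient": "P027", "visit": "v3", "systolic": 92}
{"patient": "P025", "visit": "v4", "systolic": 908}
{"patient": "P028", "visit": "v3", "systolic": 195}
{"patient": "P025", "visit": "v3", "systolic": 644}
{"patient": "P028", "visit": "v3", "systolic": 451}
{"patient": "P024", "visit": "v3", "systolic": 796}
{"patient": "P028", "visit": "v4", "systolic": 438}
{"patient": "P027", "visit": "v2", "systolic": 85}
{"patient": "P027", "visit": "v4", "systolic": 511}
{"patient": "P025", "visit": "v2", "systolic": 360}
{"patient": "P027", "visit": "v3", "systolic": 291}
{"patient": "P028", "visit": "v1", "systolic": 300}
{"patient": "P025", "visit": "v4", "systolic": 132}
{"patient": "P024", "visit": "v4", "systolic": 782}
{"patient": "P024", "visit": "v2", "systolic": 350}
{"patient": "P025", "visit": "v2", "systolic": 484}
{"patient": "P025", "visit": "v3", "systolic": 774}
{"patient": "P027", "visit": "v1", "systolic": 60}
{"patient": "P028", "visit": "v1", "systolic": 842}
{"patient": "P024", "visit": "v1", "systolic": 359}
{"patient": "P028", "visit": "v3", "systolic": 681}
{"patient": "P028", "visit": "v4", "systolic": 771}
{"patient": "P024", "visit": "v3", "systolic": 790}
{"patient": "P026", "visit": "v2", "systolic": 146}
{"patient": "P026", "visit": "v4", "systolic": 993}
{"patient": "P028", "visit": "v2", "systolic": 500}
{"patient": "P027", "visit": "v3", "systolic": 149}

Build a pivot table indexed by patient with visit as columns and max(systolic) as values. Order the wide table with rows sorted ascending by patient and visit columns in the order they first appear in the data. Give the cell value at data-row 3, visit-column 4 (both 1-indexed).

With rows sorted ascending by patient, row 3 is patient=P026. visit columns in first-appearance order: v1, v3, v4, v2; column 4 is v2.
Long rows with patient=P026, visit=v2: max(212, 313, 146) = 313.

313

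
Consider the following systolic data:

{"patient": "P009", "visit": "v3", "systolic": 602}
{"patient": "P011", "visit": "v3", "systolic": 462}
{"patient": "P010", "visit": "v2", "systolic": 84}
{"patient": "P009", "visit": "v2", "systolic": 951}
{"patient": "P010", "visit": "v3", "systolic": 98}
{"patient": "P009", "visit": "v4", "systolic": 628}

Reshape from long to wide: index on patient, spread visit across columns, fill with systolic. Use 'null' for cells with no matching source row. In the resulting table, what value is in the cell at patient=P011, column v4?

null

No long-format row has patient=P011 and visit=v4, so the cell is null.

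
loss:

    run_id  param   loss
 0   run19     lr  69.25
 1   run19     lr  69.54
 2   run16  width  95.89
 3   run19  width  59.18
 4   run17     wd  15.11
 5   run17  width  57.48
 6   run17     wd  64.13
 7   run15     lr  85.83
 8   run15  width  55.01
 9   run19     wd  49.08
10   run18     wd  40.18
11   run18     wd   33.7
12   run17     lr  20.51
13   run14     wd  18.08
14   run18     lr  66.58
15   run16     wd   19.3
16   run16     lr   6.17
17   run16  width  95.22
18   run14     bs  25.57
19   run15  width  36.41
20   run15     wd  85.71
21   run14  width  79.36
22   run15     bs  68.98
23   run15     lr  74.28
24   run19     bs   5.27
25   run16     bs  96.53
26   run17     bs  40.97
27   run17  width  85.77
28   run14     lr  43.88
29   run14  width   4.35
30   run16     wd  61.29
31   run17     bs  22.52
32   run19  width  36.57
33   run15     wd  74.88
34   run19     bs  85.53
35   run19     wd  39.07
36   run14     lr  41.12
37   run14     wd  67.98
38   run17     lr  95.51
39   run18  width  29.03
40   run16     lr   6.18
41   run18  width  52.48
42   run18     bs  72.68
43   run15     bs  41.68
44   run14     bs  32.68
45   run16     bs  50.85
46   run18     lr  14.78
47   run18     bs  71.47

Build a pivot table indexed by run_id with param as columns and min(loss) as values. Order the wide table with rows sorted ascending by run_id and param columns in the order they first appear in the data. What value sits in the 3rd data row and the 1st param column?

With rows sorted ascending by run_id, row 3 is run_id=run16. param columns in first-appearance order: lr, width, wd, bs; column 1 is lr.
Long rows with run_id=run16, param=lr: min(6.17, 6.18) = 6.17.

6.17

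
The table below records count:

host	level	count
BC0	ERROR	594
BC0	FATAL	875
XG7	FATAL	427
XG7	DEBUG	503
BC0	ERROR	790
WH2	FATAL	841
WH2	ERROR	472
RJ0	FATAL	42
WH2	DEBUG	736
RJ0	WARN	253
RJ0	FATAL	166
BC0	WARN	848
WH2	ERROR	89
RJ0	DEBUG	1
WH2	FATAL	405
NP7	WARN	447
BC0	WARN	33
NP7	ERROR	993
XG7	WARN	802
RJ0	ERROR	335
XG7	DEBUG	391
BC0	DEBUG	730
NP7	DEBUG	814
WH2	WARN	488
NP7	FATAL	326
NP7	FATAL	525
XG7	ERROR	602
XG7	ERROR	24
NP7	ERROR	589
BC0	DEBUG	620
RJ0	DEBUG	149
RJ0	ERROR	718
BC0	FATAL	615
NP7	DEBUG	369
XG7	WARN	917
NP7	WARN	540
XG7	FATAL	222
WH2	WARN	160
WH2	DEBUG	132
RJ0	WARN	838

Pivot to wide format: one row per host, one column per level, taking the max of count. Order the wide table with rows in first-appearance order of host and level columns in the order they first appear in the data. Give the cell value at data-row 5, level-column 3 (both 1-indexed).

814

With rows in first-appearance order of host, row 5 is host=NP7. level columns in first-appearance order: ERROR, FATAL, DEBUG, WARN; column 3 is DEBUG.
Long rows with host=NP7, level=DEBUG: max(814, 369) = 814.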